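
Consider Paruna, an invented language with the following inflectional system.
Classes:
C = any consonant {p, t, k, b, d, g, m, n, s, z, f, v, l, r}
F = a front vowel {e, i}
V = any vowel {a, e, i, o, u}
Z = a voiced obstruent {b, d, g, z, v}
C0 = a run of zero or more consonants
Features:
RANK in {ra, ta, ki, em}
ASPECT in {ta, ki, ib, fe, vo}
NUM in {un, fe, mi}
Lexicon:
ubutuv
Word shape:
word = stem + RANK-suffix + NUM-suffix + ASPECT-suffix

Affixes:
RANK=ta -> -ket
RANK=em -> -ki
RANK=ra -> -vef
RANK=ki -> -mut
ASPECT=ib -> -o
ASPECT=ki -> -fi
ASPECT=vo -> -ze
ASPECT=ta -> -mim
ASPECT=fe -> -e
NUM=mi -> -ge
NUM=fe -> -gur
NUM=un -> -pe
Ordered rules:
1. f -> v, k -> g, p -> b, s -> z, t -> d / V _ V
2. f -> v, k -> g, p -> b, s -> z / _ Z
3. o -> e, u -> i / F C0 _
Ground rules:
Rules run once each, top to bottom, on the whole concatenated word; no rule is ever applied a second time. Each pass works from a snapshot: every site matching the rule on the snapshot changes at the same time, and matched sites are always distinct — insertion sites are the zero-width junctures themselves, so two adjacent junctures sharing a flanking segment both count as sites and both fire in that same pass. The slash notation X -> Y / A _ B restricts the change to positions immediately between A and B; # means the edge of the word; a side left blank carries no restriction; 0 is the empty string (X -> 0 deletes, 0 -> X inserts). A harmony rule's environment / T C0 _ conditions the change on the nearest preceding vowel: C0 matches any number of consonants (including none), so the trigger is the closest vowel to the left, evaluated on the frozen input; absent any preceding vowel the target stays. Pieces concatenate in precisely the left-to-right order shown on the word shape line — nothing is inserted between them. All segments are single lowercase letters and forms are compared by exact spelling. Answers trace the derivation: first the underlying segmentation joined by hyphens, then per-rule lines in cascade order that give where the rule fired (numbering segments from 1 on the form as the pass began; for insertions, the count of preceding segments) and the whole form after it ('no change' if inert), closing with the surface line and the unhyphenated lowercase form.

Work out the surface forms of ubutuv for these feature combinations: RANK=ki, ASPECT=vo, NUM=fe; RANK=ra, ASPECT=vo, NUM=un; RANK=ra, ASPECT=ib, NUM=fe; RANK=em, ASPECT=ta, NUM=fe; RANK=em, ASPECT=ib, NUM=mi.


cell RANK=ki, ASPECT=vo, NUM=fe:
underlying: ubutuv-mut-gur-ze
1. f -> v, k -> g, p -> b, s -> z, t -> d / V _ V: fires at position(s) 4: ubuduvmutgurze
2. f -> v, k -> g, p -> b, s -> z / _ Z: no change
3. o -> e, u -> i / F C0 _: no change
surface: ubuduvmutgurze

cell RANK=ra, ASPECT=vo, NUM=un:
underlying: ubutuv-vef-pe-ze
1. f -> v, k -> g, p -> b, s -> z, t -> d / V _ V: fires at position(s) 4: ubuduvvefpeze
2. f -> v, k -> g, p -> b, s -> z / _ Z: no change
3. o -> e, u -> i / F C0 _: no change
surface: ubuduvvefpeze

cell RANK=ra, ASPECT=ib, NUM=fe:
underlying: ubutuv-vef-gur-o
1. f -> v, k -> g, p -> b, s -> z, t -> d / V _ V: fires at position(s) 4: ubuduvvefguro
2. f -> v, k -> g, p -> b, s -> z / _ Z: fires at position(s) 9: ubuduvvevguro
3. o -> e, u -> i / F C0 _: fires at position(s) 11: ubuduvvevgiro
surface: ubuduvvevgiro

cell RANK=em, ASPECT=ta, NUM=fe:
underlying: ubutuv-ki-gur-mim
1. f -> v, k -> g, p -> b, s -> z, t -> d / V _ V: fires at position(s) 4: ubuduvkigurmim
2. f -> v, k -> g, p -> b, s -> z / _ Z: no change
3. o -> e, u -> i / F C0 _: fires at position(s) 10: ubuduvkigirmim
surface: ubuduvkigirmim

cell RANK=em, ASPECT=ib, NUM=mi:
underlying: ubutuv-ki-ge-o
1. f -> v, k -> g, p -> b, s -> z, t -> d / V _ V: fires at position(s) 4: ubuduvkigeo
2. f -> v, k -> g, p -> b, s -> z / _ Z: no change
3. o -> e, u -> i / F C0 _: fires at position(s) 11: ubuduvkigee
surface: ubuduvkigee


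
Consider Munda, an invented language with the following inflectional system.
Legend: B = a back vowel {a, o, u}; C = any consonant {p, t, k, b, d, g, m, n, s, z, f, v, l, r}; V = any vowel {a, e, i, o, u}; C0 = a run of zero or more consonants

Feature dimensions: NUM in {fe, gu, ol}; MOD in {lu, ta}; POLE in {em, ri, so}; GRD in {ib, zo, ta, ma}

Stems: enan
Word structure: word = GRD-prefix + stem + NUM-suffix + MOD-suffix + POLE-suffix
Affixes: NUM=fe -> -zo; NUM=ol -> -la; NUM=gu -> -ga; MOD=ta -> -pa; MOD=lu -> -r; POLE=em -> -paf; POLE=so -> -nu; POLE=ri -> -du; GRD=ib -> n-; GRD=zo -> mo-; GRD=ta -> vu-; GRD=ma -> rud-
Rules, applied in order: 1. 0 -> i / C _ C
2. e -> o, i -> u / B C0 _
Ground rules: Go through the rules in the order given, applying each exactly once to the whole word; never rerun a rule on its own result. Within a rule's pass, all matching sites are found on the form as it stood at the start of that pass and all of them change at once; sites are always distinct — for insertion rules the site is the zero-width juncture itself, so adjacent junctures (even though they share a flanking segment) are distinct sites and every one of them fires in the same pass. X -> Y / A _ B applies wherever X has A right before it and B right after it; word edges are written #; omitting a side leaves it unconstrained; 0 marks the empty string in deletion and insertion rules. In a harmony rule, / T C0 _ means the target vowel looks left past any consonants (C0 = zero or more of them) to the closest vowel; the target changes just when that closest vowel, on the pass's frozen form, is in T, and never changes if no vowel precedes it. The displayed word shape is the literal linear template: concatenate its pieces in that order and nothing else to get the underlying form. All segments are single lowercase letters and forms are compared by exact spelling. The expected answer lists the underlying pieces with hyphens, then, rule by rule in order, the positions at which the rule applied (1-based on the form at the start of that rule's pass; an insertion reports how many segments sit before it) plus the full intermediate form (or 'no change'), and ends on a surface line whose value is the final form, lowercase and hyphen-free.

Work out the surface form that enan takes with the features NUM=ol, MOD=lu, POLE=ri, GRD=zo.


underlying: mo-enan-la-r-du
1. 0 -> i / C _ C: inserts after position(s) 6, 9: moenanilaridu
2. e -> o, i -> u / B C0 _: fires at position(s) 3, 7, 11: moonanularudu
surface: moonanularudu


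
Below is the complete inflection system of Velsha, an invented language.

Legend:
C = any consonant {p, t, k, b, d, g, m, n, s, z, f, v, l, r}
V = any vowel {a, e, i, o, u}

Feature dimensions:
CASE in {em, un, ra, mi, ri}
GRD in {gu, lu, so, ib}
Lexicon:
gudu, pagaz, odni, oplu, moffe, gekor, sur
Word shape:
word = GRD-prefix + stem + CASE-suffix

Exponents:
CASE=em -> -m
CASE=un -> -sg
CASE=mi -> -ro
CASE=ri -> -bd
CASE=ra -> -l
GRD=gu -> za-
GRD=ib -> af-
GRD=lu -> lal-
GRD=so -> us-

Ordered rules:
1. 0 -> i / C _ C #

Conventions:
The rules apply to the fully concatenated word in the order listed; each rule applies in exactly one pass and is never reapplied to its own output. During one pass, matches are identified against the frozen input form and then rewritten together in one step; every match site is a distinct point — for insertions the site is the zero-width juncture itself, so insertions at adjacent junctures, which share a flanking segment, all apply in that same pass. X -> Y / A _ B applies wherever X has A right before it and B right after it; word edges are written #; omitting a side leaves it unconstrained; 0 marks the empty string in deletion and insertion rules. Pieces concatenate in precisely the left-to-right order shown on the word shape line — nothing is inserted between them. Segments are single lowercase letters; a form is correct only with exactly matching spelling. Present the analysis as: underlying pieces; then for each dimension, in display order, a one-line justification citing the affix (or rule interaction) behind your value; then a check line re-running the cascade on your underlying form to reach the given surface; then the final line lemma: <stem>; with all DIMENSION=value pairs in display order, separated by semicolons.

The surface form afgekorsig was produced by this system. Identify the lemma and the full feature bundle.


underlying: af-gekor-sg
CASE=un - signalled by the affix -sg
GRD=ib - signalled by the affix af-
check: afgekorsg -> afgekorsig
lemma: gekor; CASE=un; GRD=ib


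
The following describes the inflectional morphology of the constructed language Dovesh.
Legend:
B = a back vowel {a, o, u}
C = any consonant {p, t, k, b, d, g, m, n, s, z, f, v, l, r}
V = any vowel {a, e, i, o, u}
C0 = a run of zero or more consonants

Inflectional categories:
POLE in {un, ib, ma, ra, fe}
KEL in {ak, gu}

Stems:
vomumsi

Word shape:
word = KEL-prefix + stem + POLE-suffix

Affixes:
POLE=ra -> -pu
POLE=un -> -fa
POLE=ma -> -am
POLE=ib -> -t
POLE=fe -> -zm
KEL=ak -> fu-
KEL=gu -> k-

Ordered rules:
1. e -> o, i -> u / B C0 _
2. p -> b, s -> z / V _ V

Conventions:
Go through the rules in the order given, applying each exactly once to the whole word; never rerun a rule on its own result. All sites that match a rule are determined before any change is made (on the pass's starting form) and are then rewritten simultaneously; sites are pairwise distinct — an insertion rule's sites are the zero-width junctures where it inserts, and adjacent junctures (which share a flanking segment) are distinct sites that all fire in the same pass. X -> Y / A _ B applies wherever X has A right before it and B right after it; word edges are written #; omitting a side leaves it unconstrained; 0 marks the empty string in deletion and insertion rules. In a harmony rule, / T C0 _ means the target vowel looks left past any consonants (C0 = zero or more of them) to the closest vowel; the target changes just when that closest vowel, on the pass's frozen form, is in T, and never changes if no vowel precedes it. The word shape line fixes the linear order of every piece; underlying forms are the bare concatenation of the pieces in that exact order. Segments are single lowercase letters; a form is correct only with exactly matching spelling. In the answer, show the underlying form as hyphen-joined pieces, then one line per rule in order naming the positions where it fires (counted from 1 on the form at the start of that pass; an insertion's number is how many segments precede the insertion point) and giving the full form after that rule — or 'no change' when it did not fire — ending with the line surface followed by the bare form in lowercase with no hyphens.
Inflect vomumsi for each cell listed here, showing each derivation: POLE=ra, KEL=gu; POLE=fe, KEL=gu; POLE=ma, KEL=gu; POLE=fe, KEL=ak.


cell POLE=ra, KEL=gu:
underlying: k-vomumsi-pu
1. e -> o, i -> u / B C0 _: fires at position(s) 8: kvomumsupu
2. p -> b, s -> z / V _ V: fires at position(s) 9: kvomumsubu
surface: kvomumsubu

cell POLE=fe, KEL=gu:
underlying: k-vomumsi-zm
1. e -> o, i -> u / B C0 _: fires at position(s) 8: kvomumsuzm
2. p -> b, s -> z / V _ V: no change
surface: kvomumsuzm

cell POLE=ma, KEL=gu:
underlying: k-vomumsi-am
1. e -> o, i -> u / B C0 _: fires at position(s) 8: kvomumsuam
2. p -> b, s -> z / V _ V: no change
surface: kvomumsuam

cell POLE=fe, KEL=ak:
underlying: fu-vomumsi-zm
1. e -> o, i -> u / B C0 _: fires at position(s) 9: fuvomumsuzm
2. p -> b, s -> z / V _ V: no change
surface: fuvomumsuzm


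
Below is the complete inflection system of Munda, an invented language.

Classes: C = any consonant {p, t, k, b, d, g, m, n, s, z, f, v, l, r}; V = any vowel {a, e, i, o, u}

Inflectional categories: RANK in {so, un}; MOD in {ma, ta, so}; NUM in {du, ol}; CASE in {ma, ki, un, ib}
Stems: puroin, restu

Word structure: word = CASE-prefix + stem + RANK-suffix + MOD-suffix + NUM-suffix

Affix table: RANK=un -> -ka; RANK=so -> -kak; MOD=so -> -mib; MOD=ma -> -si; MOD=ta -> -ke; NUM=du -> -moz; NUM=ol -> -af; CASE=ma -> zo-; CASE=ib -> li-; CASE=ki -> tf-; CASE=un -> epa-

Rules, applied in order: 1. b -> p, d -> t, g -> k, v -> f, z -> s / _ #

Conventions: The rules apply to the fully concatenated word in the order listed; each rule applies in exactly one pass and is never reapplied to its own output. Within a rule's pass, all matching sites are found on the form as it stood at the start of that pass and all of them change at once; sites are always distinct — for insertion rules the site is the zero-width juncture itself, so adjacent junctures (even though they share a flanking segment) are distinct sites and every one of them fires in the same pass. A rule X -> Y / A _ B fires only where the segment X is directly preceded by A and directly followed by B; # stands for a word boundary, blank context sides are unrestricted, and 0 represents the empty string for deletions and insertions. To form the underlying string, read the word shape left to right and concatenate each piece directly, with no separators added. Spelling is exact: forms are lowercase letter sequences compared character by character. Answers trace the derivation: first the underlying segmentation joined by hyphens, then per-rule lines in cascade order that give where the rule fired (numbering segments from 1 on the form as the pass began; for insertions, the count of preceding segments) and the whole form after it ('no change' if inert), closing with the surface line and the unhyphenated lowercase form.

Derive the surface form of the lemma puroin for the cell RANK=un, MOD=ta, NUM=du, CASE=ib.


underlying: li-puroin-ka-ke-moz
1. b -> p, d -> t, g -> k, v -> f, z -> s / _ #: fires at position(s) 15: lipuroinkakemos
surface: lipuroinkakemos


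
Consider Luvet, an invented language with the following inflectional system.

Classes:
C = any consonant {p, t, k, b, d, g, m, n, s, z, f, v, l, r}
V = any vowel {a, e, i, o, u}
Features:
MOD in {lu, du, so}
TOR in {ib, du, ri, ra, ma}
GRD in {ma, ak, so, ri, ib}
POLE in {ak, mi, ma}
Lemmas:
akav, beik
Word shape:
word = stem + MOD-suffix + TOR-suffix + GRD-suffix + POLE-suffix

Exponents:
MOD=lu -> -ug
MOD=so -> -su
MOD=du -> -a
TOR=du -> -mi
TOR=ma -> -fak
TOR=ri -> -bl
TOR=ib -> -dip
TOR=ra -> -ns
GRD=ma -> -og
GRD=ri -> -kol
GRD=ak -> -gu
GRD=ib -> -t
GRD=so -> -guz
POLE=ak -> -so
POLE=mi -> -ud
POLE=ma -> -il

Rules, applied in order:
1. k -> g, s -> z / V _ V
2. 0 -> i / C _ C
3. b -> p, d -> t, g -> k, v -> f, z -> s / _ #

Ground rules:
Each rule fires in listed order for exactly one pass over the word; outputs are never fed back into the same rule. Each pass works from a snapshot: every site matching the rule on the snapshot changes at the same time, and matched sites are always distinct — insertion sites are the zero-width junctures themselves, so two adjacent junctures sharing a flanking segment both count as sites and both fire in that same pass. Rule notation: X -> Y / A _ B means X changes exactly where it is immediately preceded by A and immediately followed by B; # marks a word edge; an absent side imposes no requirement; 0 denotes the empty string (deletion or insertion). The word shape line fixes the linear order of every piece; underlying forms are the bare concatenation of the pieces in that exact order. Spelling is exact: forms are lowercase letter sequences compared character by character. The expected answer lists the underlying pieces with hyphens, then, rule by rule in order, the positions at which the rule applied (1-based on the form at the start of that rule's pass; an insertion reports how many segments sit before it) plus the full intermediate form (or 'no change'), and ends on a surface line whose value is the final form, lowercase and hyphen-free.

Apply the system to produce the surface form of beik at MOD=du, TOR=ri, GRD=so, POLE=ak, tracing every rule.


underlying: beik-a-bl-guz-so
1. k -> g, s -> z / V _ V: fires at position(s) 4: beigablguzso
2. 0 -> i / C _ C: inserts after position(s) 6, 7, 10: beigabiliguziso
3. b -> p, d -> t, g -> k, v -> f, z -> s / _ #: no change
surface: beigabiliguziso


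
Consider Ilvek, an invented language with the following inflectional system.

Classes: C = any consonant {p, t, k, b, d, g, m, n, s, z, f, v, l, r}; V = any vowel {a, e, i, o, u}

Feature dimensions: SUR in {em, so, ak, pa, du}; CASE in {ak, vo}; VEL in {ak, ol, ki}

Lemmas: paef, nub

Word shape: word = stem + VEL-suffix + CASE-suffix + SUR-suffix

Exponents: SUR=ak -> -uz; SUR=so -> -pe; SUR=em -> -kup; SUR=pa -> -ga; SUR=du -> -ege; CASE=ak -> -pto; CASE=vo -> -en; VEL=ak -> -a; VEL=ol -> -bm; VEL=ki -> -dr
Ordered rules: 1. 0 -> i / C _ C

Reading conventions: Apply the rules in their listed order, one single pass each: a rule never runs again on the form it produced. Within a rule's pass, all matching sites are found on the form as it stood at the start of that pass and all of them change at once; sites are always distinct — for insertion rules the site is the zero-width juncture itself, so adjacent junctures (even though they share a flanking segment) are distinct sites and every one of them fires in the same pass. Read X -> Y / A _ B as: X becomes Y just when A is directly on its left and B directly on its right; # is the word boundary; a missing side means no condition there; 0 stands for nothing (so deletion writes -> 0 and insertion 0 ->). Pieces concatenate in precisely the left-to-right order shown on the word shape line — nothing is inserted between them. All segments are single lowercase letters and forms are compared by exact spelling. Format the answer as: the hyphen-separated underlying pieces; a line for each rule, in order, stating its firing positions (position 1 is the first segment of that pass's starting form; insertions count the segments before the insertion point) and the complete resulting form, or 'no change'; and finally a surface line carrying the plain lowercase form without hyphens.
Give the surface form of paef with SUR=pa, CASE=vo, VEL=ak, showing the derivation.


underlying: paef-a-en-ga
1. 0 -> i / C _ C: inserts after position(s) 7: paefaeniga
surface: paefaeniga


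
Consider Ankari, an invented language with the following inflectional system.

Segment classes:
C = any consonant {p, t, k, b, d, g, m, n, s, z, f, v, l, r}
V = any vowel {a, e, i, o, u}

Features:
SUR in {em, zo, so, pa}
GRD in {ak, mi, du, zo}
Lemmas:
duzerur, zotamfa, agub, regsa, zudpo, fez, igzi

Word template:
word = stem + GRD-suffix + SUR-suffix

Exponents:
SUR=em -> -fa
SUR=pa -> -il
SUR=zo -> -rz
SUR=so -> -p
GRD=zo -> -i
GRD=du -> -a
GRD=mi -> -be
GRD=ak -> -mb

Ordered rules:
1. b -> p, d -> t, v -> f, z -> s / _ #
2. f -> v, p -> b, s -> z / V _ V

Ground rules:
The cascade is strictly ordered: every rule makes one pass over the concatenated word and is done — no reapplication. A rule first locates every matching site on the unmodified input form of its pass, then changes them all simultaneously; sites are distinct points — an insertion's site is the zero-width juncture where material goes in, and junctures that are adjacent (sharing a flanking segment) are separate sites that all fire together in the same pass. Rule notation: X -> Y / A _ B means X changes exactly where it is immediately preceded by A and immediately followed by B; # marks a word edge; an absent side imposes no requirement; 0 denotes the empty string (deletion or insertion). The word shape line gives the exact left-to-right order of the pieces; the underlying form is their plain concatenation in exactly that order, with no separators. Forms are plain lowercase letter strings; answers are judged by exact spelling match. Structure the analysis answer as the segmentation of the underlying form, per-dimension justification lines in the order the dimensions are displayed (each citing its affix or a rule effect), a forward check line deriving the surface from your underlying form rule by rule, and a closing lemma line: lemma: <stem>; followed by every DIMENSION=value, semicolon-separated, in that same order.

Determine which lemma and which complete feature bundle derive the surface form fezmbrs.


underlying: fez-mb-rz
SUR=zo - signalled by the affix -rz
GRD=ak - signalled by the affix -mb
check: fezmbrz -> fezmbrs -> fezmbrs
lemma: fez; SUR=zo; GRD=ak


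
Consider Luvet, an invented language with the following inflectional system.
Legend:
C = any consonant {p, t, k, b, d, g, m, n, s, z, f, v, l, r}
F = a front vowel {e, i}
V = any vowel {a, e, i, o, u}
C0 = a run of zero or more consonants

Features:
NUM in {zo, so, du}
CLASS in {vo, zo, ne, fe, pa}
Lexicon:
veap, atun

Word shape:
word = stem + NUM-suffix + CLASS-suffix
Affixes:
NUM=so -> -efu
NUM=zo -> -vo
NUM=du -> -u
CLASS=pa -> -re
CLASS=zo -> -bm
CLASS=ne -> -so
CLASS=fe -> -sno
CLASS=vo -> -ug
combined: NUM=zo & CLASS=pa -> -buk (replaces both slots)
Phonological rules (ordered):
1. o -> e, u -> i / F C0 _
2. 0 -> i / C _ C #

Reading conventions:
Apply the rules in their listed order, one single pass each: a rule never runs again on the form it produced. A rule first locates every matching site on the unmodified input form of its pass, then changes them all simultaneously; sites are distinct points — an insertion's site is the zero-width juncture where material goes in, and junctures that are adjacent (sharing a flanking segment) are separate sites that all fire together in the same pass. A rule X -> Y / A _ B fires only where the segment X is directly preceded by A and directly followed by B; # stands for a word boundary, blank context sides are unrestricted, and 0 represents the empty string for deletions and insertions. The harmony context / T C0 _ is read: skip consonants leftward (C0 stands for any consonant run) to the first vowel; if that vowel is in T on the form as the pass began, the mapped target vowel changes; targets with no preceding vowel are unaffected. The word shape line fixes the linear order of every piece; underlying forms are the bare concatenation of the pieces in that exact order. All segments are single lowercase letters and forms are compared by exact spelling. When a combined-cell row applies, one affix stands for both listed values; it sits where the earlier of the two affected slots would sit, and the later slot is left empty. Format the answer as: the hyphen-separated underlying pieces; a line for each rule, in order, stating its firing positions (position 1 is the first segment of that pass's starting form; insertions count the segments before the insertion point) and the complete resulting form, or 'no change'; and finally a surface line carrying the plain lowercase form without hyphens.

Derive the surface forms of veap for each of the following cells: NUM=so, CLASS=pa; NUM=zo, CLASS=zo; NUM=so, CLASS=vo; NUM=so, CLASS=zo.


cell NUM=so, CLASS=pa:
underlying: veap-efu-re
1. o -> e, u -> i / F C0 _: fires at position(s) 7: veapefire
2. 0 -> i / C _ C #: no change
surface: veapefire

cell NUM=zo, CLASS=zo:
underlying: veap-vo-bm
1. o -> e, u -> i / F C0 _: no change
2. 0 -> i / C _ C #: inserts after position(s) 7: veapvobim
surface: veapvobim

cell NUM=so, CLASS=vo:
underlying: veap-efu-ug
1. o -> e, u -> i / F C0 _: fires at position(s) 7: veapefiug
2. 0 -> i / C _ C #: no change
surface: veapefiug

cell NUM=so, CLASS=zo:
underlying: veap-efu-bm
1. o -> e, u -> i / F C0 _: fires at position(s) 7: veapefibm
2. 0 -> i / C _ C #: inserts after position(s) 8: veapefibim
surface: veapefibim


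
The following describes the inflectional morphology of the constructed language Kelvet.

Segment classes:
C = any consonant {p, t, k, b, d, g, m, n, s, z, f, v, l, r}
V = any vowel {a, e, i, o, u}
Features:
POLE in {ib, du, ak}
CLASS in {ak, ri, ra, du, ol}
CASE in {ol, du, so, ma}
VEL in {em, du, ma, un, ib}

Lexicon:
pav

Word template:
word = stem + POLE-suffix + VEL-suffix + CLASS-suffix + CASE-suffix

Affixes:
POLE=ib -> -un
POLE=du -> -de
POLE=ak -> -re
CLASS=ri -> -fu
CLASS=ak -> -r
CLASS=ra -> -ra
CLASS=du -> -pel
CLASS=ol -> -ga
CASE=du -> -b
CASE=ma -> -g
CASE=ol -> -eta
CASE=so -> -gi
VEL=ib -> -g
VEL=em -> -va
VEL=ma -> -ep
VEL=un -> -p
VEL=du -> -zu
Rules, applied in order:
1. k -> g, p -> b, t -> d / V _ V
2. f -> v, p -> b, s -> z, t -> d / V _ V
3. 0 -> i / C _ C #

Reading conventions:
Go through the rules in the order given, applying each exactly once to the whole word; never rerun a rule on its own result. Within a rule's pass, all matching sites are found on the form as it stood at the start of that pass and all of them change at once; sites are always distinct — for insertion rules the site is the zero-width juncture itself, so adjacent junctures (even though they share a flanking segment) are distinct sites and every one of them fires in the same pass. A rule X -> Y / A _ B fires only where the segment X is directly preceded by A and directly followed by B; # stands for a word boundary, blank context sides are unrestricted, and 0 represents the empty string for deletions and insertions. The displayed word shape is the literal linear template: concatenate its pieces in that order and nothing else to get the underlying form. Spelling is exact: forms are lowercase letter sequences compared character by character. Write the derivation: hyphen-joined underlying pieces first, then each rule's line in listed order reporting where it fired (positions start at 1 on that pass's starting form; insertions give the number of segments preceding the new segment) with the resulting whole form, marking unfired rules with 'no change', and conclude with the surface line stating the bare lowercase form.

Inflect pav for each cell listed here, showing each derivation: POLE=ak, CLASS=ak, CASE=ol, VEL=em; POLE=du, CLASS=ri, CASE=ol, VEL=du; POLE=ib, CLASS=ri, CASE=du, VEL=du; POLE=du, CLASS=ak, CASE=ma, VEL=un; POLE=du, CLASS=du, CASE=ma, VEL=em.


cell POLE=ak, CLASS=ak, CASE=ol, VEL=em:
underlying: pav-re-va-r-eta
1. k -> g, p -> b, t -> d / V _ V: fires at position(s) 10: pavrevareda
2. f -> v, p -> b, s -> z, t -> d / V _ V: no change
3. 0 -> i / C _ C #: no change
surface: pavrevareda

cell POLE=du, CLASS=ri, CASE=ol, VEL=du:
underlying: pav-de-zu-fu-eta
1. k -> g, p -> b, t -> d / V _ V: fires at position(s) 11: pavdezufueda
2. f -> v, p -> b, s -> z, t -> d / V _ V: fires at position(s) 8: pavdezuvueda
3. 0 -> i / C _ C #: no change
surface: pavdezuvueda

cell POLE=ib, CLASS=ri, CASE=du, VEL=du:
underlying: pav-un-zu-fu-b
1. k -> g, p -> b, t -> d / V _ V: no change
2. f -> v, p -> b, s -> z, t -> d / V _ V: fires at position(s) 8: pavunzuvub
3. 0 -> i / C _ C #: no change
surface: pavunzuvub

cell POLE=du, CLASS=ak, CASE=ma, VEL=un:
underlying: pav-de-p-r-g
1. k -> g, p -> b, t -> d / V _ V: no change
2. f -> v, p -> b, s -> z, t -> d / V _ V: no change
3. 0 -> i / C _ C #: inserts after position(s) 7: pavdeprig
surface: pavdeprig

cell POLE=du, CLASS=du, CASE=ma, VEL=em:
underlying: pav-de-va-pel-g
1. k -> g, p -> b, t -> d / V _ V: fires at position(s) 8: pavdevabelg
2. f -> v, p -> b, s -> z, t -> d / V _ V: no change
3. 0 -> i / C _ C #: inserts after position(s) 10: pavdevabelig
surface: pavdevabelig


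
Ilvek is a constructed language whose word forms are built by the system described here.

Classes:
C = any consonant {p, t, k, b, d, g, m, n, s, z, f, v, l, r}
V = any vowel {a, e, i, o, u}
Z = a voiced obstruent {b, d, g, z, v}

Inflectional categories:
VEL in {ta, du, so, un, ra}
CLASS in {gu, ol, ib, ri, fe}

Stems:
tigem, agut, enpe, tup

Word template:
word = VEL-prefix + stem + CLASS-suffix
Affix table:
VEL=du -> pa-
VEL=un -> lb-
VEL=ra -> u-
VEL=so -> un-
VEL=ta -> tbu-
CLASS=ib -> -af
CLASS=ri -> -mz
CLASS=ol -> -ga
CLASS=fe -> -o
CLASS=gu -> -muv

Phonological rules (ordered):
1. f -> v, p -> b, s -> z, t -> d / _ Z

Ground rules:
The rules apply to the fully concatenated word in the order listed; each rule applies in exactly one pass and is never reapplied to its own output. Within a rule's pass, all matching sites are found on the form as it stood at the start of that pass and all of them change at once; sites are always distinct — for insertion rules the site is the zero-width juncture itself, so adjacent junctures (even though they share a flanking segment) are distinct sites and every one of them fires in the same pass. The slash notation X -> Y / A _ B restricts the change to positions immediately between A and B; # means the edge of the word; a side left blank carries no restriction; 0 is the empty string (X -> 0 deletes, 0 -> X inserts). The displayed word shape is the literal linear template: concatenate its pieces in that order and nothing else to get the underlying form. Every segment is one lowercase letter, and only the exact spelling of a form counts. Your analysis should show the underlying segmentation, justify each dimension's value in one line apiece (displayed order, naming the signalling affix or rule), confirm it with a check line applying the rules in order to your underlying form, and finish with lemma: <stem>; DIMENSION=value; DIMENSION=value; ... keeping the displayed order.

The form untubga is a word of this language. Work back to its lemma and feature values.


underlying: un-tup-ga
VEL=so - signalled by the affix un-
CLASS=ol - signalled by the affix -ga
check: untupga -> untubga
lemma: tup; VEL=so; CLASS=ol


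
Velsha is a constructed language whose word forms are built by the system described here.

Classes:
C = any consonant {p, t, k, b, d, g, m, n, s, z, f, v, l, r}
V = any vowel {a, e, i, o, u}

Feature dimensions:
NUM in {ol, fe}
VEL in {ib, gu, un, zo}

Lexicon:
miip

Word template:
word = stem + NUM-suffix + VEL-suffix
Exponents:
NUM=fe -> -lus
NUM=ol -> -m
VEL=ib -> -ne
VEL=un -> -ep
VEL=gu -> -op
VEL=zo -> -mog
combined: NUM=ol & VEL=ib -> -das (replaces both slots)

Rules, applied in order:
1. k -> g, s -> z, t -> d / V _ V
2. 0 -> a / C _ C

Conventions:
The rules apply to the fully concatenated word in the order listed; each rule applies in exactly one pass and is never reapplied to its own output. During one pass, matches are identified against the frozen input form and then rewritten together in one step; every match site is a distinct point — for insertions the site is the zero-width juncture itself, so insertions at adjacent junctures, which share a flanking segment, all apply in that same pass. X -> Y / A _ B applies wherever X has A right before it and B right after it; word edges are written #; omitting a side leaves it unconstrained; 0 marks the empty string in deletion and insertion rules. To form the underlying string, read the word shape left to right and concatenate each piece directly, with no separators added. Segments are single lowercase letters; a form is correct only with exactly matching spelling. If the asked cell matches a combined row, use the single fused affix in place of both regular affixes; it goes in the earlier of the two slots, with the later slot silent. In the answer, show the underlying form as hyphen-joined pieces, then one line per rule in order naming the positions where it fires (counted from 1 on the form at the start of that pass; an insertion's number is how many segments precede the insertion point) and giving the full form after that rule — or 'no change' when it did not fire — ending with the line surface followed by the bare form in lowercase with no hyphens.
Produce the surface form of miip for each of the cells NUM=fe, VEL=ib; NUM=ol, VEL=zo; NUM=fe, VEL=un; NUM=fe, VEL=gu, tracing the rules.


cell NUM=fe, VEL=ib:
underlying: miip-lus-ne
1. k -> g, s -> z, t -> d / V _ V: no change
2. 0 -> a / C _ C: inserts after position(s) 4, 7: miipalusane
surface: miipalusane

cell NUM=ol, VEL=zo:
underlying: miip-m-mog
1. k -> g, s -> z, t -> d / V _ V: no change
2. 0 -> a / C _ C: inserts after position(s) 4, 5: miipamamog
surface: miipamamog

cell NUM=fe, VEL=un:
underlying: miip-lus-ep
1. k -> g, s -> z, t -> d / V _ V: fires at position(s) 7: miipluzep
2. 0 -> a / C _ C: inserts after position(s) 4: miipaluzep
surface: miipaluzep

cell NUM=fe, VEL=gu:
underlying: miip-lus-op
1. k -> g, s -> z, t -> d / V _ V: fires at position(s) 7: miipluzop
2. 0 -> a / C _ C: inserts after position(s) 4: miipaluzop
surface: miipaluzop


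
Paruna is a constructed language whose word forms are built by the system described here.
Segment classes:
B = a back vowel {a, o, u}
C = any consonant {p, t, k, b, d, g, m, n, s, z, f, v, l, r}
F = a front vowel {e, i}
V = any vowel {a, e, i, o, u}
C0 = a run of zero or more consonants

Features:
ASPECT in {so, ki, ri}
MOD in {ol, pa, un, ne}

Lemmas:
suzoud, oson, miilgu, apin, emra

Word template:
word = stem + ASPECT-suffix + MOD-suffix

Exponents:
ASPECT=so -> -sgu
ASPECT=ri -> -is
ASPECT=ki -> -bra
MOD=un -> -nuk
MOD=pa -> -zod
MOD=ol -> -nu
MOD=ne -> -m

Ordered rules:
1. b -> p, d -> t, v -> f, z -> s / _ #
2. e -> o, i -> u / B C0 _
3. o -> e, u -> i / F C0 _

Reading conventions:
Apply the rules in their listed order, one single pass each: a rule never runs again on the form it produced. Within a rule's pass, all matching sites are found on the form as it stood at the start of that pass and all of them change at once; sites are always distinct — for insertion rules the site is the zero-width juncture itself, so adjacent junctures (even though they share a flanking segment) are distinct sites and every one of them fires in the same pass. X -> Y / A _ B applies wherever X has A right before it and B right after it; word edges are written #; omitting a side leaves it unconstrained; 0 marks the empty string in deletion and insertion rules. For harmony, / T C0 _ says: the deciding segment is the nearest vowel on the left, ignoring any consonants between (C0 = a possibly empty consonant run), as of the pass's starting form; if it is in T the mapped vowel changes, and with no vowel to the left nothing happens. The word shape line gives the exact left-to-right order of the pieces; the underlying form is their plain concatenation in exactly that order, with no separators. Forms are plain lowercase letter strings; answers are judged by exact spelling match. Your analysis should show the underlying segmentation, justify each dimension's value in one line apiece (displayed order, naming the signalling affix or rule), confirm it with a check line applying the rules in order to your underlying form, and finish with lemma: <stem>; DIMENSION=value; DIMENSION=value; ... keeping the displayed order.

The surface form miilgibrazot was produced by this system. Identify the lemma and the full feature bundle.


underlying: miilgu-bra-zod
ASPECT=ki - signalled by the affix -bra
MOD=pa - signalled by the affix -zod
check: miilgubrazod -> miilgubrazot -> miilgubrazot -> miilgibrazot
lemma: miilgu; ASPECT=ki; MOD=pa


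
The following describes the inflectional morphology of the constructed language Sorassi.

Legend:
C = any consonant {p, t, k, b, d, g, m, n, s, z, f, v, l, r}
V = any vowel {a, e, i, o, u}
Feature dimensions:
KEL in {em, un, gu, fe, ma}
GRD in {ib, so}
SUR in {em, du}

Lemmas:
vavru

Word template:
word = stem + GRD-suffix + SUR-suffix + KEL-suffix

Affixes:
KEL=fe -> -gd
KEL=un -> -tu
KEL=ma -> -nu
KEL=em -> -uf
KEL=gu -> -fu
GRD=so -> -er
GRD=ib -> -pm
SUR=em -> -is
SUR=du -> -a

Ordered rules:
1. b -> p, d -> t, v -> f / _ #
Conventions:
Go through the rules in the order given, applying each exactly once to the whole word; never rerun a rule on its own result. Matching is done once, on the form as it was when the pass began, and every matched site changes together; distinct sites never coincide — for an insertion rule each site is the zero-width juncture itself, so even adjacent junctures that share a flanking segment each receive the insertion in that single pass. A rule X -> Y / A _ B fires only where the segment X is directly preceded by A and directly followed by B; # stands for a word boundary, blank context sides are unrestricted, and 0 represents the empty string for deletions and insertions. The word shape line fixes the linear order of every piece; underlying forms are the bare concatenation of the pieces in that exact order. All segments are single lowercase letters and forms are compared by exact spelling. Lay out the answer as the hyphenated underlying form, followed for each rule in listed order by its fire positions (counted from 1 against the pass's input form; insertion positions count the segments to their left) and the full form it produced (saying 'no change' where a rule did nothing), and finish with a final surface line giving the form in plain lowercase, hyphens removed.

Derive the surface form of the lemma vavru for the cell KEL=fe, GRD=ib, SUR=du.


underlying: vavru-pm-a-gd
1. b -> p, d -> t, v -> f / _ #: fires at position(s) 10: vavrupmagt
surface: vavrupmagt


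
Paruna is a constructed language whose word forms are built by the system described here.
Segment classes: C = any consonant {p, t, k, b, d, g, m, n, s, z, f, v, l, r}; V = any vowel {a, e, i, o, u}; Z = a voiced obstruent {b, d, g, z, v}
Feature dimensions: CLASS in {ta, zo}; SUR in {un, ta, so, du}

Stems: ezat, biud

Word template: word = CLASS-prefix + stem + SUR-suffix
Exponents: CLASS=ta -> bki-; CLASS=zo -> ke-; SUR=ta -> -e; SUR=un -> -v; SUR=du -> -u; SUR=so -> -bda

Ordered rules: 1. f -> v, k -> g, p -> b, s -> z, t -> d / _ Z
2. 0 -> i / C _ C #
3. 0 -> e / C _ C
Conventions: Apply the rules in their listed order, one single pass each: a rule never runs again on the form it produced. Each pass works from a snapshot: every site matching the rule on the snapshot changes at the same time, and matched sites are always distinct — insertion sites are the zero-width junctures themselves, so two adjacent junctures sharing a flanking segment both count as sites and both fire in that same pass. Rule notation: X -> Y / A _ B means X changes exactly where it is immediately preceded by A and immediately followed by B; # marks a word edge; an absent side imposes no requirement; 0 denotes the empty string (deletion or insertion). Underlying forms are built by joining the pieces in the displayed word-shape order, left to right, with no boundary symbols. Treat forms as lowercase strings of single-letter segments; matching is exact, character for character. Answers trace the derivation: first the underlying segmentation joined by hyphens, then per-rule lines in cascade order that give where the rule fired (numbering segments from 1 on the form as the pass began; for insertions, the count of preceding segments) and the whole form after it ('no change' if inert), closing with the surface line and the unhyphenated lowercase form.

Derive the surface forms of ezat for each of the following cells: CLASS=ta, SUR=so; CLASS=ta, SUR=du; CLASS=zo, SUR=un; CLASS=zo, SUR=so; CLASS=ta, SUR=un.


cell CLASS=ta, SUR=so:
underlying: bki-ezat-bda
1. f -> v, k -> g, p -> b, s -> z, t -> d / _ Z: fires at position(s) 7: bkiezadbda
2. 0 -> i / C _ C #: no change
3. 0 -> e / C _ C: inserts after position(s) 1, 7, 8: bekiezadebeda
surface: bekiezadebeda

cell CLASS=ta, SUR=du:
underlying: bki-ezat-u
1. f -> v, k -> g, p -> b, s -> z, t -> d / _ Z: no change
2. 0 -> i / C _ C #: no change
3. 0 -> e / C _ C: inserts after position(s) 1: bekiezatu
surface: bekiezatu

cell CLASS=zo, SUR=un:
underlying: ke-ezat-v
1. f -> v, k -> g, p -> b, s -> z, t -> d / _ Z: fires at position(s) 6: keezadv
2. 0 -> i / C _ C #: inserts after position(s) 6: keezadiv
3. 0 -> e / C _ C: no change
surface: keezadiv

cell CLASS=zo, SUR=so:
underlying: ke-ezat-bda
1. f -> v, k -> g, p -> b, s -> z, t -> d / _ Z: fires at position(s) 6: keezadbda
2. 0 -> i / C _ C #: no change
3. 0 -> e / C _ C: inserts after position(s) 6, 7: keezadebeda
surface: keezadebeda

cell CLASS=ta, SUR=un:
underlying: bki-ezat-v
1. f -> v, k -> g, p -> b, s -> z, t -> d / _ Z: fires at position(s) 7: bkiezadv
2. 0 -> i / C _ C #: inserts after position(s) 7: bkiezadiv
3. 0 -> e / C _ C: inserts after position(s) 1: bekiezadiv
surface: bekiezadiv


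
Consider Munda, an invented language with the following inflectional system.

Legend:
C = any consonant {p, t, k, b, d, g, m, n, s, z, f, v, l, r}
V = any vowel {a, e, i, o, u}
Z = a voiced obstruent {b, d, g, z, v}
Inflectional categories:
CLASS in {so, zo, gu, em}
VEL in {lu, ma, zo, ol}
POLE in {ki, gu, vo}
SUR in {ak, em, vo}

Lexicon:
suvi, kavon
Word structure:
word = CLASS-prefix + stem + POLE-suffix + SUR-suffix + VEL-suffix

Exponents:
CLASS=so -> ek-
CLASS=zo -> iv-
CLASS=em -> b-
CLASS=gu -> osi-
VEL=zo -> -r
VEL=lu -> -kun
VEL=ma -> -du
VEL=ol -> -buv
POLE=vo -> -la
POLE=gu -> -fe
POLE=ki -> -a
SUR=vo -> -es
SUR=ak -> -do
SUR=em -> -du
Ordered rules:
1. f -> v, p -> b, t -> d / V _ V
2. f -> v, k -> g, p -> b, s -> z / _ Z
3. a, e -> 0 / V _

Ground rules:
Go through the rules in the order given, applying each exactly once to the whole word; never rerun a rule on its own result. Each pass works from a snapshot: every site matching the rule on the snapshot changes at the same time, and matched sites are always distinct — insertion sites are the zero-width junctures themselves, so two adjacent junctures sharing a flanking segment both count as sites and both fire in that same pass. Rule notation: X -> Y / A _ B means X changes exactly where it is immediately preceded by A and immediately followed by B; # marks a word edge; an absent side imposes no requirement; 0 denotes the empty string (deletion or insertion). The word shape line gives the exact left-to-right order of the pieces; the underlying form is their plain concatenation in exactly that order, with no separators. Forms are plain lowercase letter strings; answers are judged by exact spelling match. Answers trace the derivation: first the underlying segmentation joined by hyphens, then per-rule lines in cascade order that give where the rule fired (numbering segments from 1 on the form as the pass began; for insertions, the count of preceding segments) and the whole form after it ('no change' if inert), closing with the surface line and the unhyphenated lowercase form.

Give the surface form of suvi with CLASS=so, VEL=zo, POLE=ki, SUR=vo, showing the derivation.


underlying: ek-suvi-a-es-r
1. f -> v, p -> b, t -> d / V _ V: no change
2. f -> v, k -> g, p -> b, s -> z / _ Z: no change
3. a, e -> 0 / V _: fires at position(s) 7, 8: eksuvisr
surface: eksuvisr
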